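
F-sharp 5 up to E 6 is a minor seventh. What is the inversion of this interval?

M2

Interval numbers invert to sum to nine: 7 + 2 = 9, so a seventh inverts to a second.
Quality inverts too: minor becomes major. That makes the inversion a major second.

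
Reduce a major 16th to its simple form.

M2

Each octave removed subtracts seven from the number: 16 − 14 = 2.
That makes a major sixteenth a compound major second — 2 octaves plus a major second.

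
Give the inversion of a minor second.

Inverted interval numbers add to nine, so a second pairs with a seventh (2 + 7 = 9).
The quality also flips — minor becomes major — giving a major seventh.

major 7th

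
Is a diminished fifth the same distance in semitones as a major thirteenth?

A diminished fifth spans 6 semitones; a major thirteenth spans 21 semitones. They differ by 15.

No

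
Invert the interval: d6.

augmented 3rd

Interval numbers invert to sum to nine: 6 + 3 = 9, so a sixth inverts to a third.
The quality also flips — diminished becomes augmented — giving an augmented third.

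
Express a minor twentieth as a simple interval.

minor sixth

Take out 2 octaves (14 from the number): 20 − 14 = 6.
Quality carries through unchanged, so the simple form is a minor sixth.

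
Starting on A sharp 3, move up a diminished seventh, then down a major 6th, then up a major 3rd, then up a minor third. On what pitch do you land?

F 4

A#3 up a diminished seventh → G4 (9 semitones).
Down a major sixth from G4: Bb3 (9 semitones down).
Bb3 up a major third → D4 (4 semitones).
A minor third up from D4 is F4.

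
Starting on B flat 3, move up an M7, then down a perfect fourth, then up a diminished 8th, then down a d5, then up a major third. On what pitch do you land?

Bb3 up a major seventh → A4 (11 semitones).
A4 down a perfect fourth → E4 (5 semitones).
A diminished octave up from E4 is Eb5.
Eb5 down a diminished fifth → A4 (6 semitones).
Up a major third from A4: C#5 (4 semitones up).

C sharp 5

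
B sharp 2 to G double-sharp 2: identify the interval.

Descending from B#2 to G##2 is the same interval as ascending G##2 to B#2.
G to B spans three letter names (G-A-B): a third.
At 3 semitones, G##2→B#2 falls one short of a major third: minor.

minor 3rd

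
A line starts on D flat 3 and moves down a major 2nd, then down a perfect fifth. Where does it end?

Db3 down a major second → Cb3 (2 semitones).
Down a perfect fifth from Cb3: Fb2 (7 semitones down).

F flat 2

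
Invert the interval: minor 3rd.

Inverted interval numbers add to nine, so a third pairs with a sixth (3 + 6 = 9).
Quality inverts too: minor becomes major. That makes the inversion a major sixth.

major 6th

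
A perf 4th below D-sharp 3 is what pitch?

Counting four letter names down from D lands on A.
A perfect fourth is 5 semitones; 5 semitones down from D#3 gives A#2.

A-sharp 2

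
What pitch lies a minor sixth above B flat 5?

G flat 6

The sixth takes the letter from B up to G.
A minor sixth is 8 semitones; 8 semitones up from Bb5 gives Gb6.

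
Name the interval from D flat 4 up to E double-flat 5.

minor ninth

D to E spans two letter names (D-E), plus an octave — that makes it a ninth of some quality.
Db4 to Ebb5 is 13 semitones, a half step short of the major ninth (14), so this is minor.
(Equivalently, a compound minor second: a minor second plus an octave.)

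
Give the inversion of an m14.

major 2nd

First reduce the compound minor fourteenth to its simple form, a minor seventh.
Inverted interval numbers add to nine, so a seventh pairs with a second (7 + 2 = 9).
And minor becomes major under inversion, so we get a major second.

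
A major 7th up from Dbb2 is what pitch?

Cb3

Counting seven letter names up from D lands on C.
A major seventh is 11 semitones; 11 semitones up from Dbb2 gives Cb3.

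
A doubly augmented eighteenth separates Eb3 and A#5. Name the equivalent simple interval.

Take out 2 octaves (14 from the number): 18 − 14 = 4.
So a doubly augmented eighteenth is 2 octaves plus a doubly augmented fourth. The quality is unchanged.

AA4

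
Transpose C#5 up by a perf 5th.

The fifth takes the letter from C up to G.
Moving 7 semitones up from C#5 (the size of a perfect fifth) reaches G#5.

G#5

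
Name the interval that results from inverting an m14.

First reduce the compound minor fourteenth to its simple form, a minor seventh.
Interval numbers invert to sum to nine: 7 + 2 = 9, so a seventh inverts to a second.
Quality inverts too: minor becomes major. That makes the inversion a major second.

major 2nd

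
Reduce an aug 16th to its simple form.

Subtracting seven from the interval number removes an octave: 16 − 14 = 2.
That makes an augmented sixteenth a compound augmented second — 2 octaves plus an augmented second.

augmented 2nd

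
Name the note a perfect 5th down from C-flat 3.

F-flat 2

Counting five letter names down from C lands on F.
A perfect fifth is 7 semitones; 7 semitones down from Cb3 gives Fb2.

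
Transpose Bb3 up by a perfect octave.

The letter stays B (same as the start), shifted an octave up.
A perfect octave spans 12 semitones, so from Bb3 the target pitch is Bb4.

Bb4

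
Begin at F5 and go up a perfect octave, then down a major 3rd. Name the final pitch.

Up a perfect octave from F5: F6 (12 semitones up).
A major third down from F6 is Db6.

Db6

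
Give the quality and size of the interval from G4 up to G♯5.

augmented 8th

G to G is the same letter name, plus an octave: an octave.
G4 to G#5 spans 13 semitones — one semitone wider than the perfect octave (12) — giving an augmented octave.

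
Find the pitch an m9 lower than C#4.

The ninth's letter: C down two letter names plus an octave → B.
A minor ninth spans 13 semitones, so from C#4 the target pitch is B#2.

B#2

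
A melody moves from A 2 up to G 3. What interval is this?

minor 7th

A to G spans seven letter names (A-B-C-D-E-F-G), so the interval is some kind of seventh.
A2 to G3 is 10 semitones, a half step short of the major seventh (11), so this is minor.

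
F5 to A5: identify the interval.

F to A spans three letter names (F-G-A) — that makes it a third of some quality.
F5 to A5 is 4 semitones, matching the major third exactly, so the quality is major.

M3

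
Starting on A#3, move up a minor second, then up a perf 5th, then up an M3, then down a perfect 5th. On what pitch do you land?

D#4

A#3 up a minor second → B3 (1 semitone).
Up a perfect fifth from B3: F#4 (7 semitones up).
A major third up from F#4 is A#4.
A perfect fifth down from A#4 is D#4.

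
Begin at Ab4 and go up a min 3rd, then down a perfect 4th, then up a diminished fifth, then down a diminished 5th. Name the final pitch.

Up a minor third from Ab4: Cb5 (3 semitones up).
Down a perfect fourth from Cb5: Gb4 (5 semitones down).
Gb4 up a diminished fifth → Dbb5 (6 semitones).
Down a diminished fifth from Dbb5: Gb4 (6 semitones down).

Gb4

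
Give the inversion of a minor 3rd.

Inverted interval numbers add to nine, so a third pairs with a sixth (3 + 6 = 9).
Quality inverts too: minor becomes major. That makes the inversion a major sixth.

major sixth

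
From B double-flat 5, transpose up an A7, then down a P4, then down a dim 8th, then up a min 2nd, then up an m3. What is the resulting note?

Up an augmented seventh from Bbb5: A6 (12 semitones up).
A perfect fourth down from A6 is E6.
Down a diminished octave from E6: E#5 (11 semitones down).
A minor second up from E#5 is F#5.
A minor third up from F#5 is A5.

A 5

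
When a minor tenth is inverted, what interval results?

First reduce the compound minor tenth to its simple form, a minor third.
Interval numbers invert to sum to nine: 3 + 6 = 9, so a third inverts to a sixth.
And minor becomes major under inversion, so we get a major sixth.

M6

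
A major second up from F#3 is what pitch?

The second takes the letter from F up to G.
A major second is 2 semitones; 2 semitones up from F#3 gives G#3.

G#3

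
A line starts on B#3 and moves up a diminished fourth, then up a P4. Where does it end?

B#3 up a diminished fourth → E4 (4 semitones).
E4 up a perfect fourth → A4 (5 semitones).

A4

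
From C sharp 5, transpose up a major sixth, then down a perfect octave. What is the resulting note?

Up a major sixth from C#5: A#5 (9 semitones up).
A#5 down a perfect octave → A#4 (12 semitones).

A sharp 4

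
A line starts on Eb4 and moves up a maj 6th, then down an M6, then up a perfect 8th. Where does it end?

Eb4 up a major sixth → C5 (9 semitones).
Down a major sixth from C5: Eb4 (9 semitones down).
A perfect octave up from Eb4 is Eb5.

Eb5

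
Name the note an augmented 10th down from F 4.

Three letters down from F (plus an octave) reaches D.
An augmented tenth spans 17 semitones, so from F4 the target pitch is Dbb3.

D-double-flat 3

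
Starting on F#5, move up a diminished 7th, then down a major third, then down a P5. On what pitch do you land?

Up a diminished seventh from F#5: Eb6 (9 semitones up).
Down a major third from Eb6: Cb6 (4 semitones down).
Cb6 down a perfect fifth → Fb5 (7 semitones).

Fb5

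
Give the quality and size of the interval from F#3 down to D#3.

m3

Descending from F#3 to D#3 is the same interval as ascending D#3 to F#3.
D to F spans three letter names (D-E-F), so the interval is some kind of third.
At 3 semitones, D#3→F#3 falls one short of a major third: minor.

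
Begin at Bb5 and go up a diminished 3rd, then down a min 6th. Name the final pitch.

Fb5

Bb5 up a diminished third → Dbb6 (2 semitones).
Dbb6 down a minor sixth → Fb5 (8 semitones).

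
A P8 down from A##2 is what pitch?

A##1

An octave keeps the letter name A, an octave down from A.
A perfect octave is 12 semitones; 12 semitones down from A##2 gives A##1.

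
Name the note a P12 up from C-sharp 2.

Counting five letter names plus an octave up from C lands on G.
Moving 19 semitones up from C#2 (the size of a perfect twelfth) reaches G#3.

G-sharp 3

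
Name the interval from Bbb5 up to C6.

B to C spans two letter names (B-C), so the interval is some kind of second.
Bbb5 to C6 spans 3 semitones — one semitone wider than the major second (2) — giving an augmented second.

augmented second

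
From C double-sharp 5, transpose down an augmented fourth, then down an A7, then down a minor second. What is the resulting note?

G 3

An augmented fourth down from C##5 is G#4.
G#4 down an augmented seventh → Ab3 (12 semitones).
A minor second down from Ab3 is G3.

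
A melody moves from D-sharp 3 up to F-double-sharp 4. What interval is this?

D to F spans three letter names (D-E-F), plus an octave, so the interval is some kind of tenth.
Counting semitones, D#3→F##4 is 16, which is the major tenth.
(Equivalently, a compound major third: a major third plus an octave.)

major 10th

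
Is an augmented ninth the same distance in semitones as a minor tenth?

Yes

Both span 15 semitones: an augmented ninth and a minor tenth are the same chromatic distance.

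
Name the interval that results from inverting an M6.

m3

Inverted interval numbers add to nine, so a sixth pairs with a third (6 + 3 = 9).
The quality also flips — major becomes minor — giving a minor third.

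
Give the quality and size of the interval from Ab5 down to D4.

Descending from Ab5 to D4 is the same interval as ascending D4 to Ab5.
D to A spans five letter names (D-E-F-G-A), plus an octave, so the interval is some kind of twelfth.
D4 to Ab5 spans 18 semitones — one semitone narrower than the perfect twelfth (19) — giving a diminished twelfth.
(Equivalently, a compound diminished fifth: a diminished fifth plus an octave.)

diminished 12th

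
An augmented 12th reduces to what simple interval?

augmented 5th

Take out an octave (7 from the number): 12 − 7 = 5.
Quality carries through unchanged, so the simple form is an augmented fifth.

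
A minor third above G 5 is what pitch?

The third takes the letter from G up to B.
A minor third is 3 semitones; 3 semitones up from G5 gives Bb5.

B-flat 5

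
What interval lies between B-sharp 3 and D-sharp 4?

minor third

B to D spans three letter names (B-C-D): a third.
At 3 semitones, B#3→D#4 falls one short of a major third: minor.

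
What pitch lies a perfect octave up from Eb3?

Eb4

An octave keeps the letter name E, an octave up from E.
Moving 12 semitones up from Eb3 (the size of a perfect octave) reaches Eb4.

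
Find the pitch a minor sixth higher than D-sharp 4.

B 4

Six letter names up from D: B.
Moving 8 semitones up from D#4 (the size of a minor sixth) reaches B4.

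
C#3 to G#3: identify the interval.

C to G spans five letter names (C-D-E-F-G), so the interval is some kind of fifth.
C#3 to G#3 is 7 semitones, matching the perfect fifth exactly, so the quality is perfect.

perfect fifth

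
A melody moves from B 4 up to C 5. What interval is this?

minor second

B to C spans two letter names (B-C), so the interval is some kind of second.
B4 to C5 is 1 semitone, a half step short of the major second (2), so this is minor.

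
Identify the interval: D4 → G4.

P4

D to G spans four letter names (D-E-F-G) — that makes it a fourth of some quality.
D4 to G4 is 5 semitones, matching the perfect fourth exactly, so the quality is perfect.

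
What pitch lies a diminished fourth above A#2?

Counting four letter names up from A lands on D.
Moving 4 semitones up from A#2 (the size of a diminished fourth) reaches D3.

D3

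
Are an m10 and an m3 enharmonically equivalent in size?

15 semitones (minor tenth) vs 3 semitones (minor third): not equal.

No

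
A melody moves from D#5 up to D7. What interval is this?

d15

D to D is the same letter name, plus 2 octaves: a fifteenth.
D#5 to D7 spans 23 semitones — one semitone narrower than the perfect fifteenth (24) — giving a diminished fifteenth.
(Equivalently, a compound diminished octave: a diminished octave plus an octave.)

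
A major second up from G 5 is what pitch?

A 5

The second takes the letter from G up to A.
A major second spans 2 semitones, so from G5 the target pitch is A5.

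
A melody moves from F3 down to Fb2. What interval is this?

augmented 8th

Descending from F3 to Fb2 is the same interval as ascending Fb2 to F3.
F to F is the same letter name, plus an octave, so the interval is some kind of octave.
The perfect octave is 12 semitones; here we have 13, one semitone wider: augmented.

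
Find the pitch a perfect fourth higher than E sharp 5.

A sharp 5

The fourth takes the letter from E up to A.
A perfect fourth spans 5 semitones, so from E#5 the target pitch is A#5.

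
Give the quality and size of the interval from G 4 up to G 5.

P8

G to G is the same letter name, plus an octave, so the interval is some kind of octave.
G4 to G5 is 12 semitones, matching the perfect octave exactly, so the quality is perfect.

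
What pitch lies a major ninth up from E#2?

Two letters up from E (plus an octave) reaches F.
A major ninth spans 14 semitones, so from E#2 the target pitch is F##3.

F##3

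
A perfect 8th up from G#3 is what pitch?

An octave keeps the letter name G, an octave up from G.
Moving 12 semitones up from G#3 (the size of a perfect octave) reaches G#4.

G#4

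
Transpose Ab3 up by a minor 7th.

Gb4

Counting seven letter names up from A lands on G.
Moving 10 semitones up from Ab3 (the size of a minor seventh) reaches Gb4.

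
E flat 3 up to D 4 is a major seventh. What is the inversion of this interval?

Interval numbers invert to sum to nine: 7 + 2 = 9, so a seventh inverts to a second.
Quality inverts too: major becomes minor. That makes the inversion a minor second.

m2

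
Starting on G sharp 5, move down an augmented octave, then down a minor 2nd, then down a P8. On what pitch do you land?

F sharp 3

G#5 down an augmented octave → G4 (13 semitones).
Down a minor second from G4: F#4 (1 semitone down).
A perfect octave down from F#4 is F#3.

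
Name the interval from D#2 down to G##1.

diminished fifth

Descending from D#2 to G##1 is the same interval as ascending G##1 to D#2.
G to D spans five letter names (G-A-B-C-D): a fifth.
G##1 to D#2 spans 6 semitones — one semitone narrower than the perfect fifth (7) — giving a diminished fifth.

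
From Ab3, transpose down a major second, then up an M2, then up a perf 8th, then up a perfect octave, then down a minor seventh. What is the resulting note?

A major second down from Ab3 is Gb3.
Up a major second from Gb3: Ab3 (2 semitones up).
Up a perfect octave from Ab3: Ab4 (12 semitones up).
Up a perfect octave from Ab4: Ab5 (12 semitones up).
A minor seventh down from Ab5 is Bb4.

Bb4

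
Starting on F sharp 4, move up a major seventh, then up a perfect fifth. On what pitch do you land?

F#4 up a major seventh → E#5 (11 semitones).
A perfect fifth up from E#5 is B#5.

B sharp 5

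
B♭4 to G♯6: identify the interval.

augmented thirteenth

B to G spans six letter names (B-C-D-E-F-G), plus an octave — that makes it a thirteenth of some quality.
A major thirteenth would be 21 semitones; Bb4 to G#6 is 22, one semitone wider, so the interval is augmented.
(Equivalently, a compound augmented sixth: an augmented sixth plus an octave.)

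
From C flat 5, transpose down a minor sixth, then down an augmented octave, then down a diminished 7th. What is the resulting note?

F 2

Down a minor sixth from Cb5: Eb4 (8 semitones down).
Down an augmented octave from Eb4: Ebb3 (13 semitones down).
Ebb3 down a diminished seventh → F2 (9 semitones).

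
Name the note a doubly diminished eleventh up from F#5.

Bbb6

The eleventh's letter: F up four letter names plus an octave → B.
A doubly diminished eleventh is 15 semitones; 15 semitones up from F#5 gives Bbb6.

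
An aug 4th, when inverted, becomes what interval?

The rule of nine gives the new number: 9 − 4 = 5, so a fourth becomes a fifth.
And augmented becomes diminished under inversion, so we get a diminished fifth.

diminished 5th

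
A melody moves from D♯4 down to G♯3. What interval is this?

perfect fifth

Descending from D#4 to G#3 is the same interval as ascending G#3 to D#4.
G to D spans five letter names (G-A-B-C-D) — that makes it a fifth of some quality.
The perfect fifth spans 7 semitones, and G#3 to D#4 is exactly 7 semitones — so this is a perfect fifth.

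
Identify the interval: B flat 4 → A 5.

B to A spans seven letter names (B-C-D-E-F-G-A), so the interval is some kind of seventh.
Bb4 to A5 is 11 semitones, matching the major seventh exactly, so the quality is major.

M7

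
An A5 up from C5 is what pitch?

G#5

Counting five letter names up from C lands on G.
Moving 8 semitones up from C5 (the size of an augmented fifth) reaches G#5.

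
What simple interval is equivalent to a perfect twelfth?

Each octave removed subtracts seven from the number: 12 − 7 = 5.
So a perfect twelfth is an octave plus a perfect fifth. The quality is unchanged.

perfect fifth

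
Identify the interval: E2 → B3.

P12

E to B spans five letter names (E-F-G-A-B), plus an octave, so the interval is some kind of twelfth.
E2 to B3 is 19 semitones, matching the perfect twelfth exactly, so the quality is perfect.
(Equivalently, a compound perfect fifth: a perfect fifth plus an octave.)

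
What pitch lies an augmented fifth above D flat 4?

A 4

Counting five letter names up from D lands on A.
Moving 8 semitones up from Db4 (the size of an augmented fifth) reaches A4.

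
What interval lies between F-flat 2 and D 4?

F to D spans six letter names (F-G-A-B-C-D), plus an octave — that makes it a thirteenth of some quality.
A major thirteenth would be 21 semitones; Fb2 to D4 is 22, one semitone wider, so the interval is augmented.
(Equivalently, a compound augmented sixth: an augmented sixth plus an octave.)

augmented thirteenth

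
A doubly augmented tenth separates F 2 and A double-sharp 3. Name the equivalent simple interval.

Each octave removed subtracts seven from the number: 10 − 7 = 3.
So a doubly augmented tenth is an octave plus a doubly augmented third. The quality is unchanged.

doubly augmented third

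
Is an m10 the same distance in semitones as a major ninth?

15 semitones (minor tenth) vs 14 semitones (major ninth): not equal.

No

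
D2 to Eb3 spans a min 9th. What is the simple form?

Each octave removed subtracts seven from the number: 9 − 7 = 2.
Quality carries through unchanged, so the simple form is a minor second.

minor 2nd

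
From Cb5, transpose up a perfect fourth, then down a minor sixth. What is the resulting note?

Up a perfect fourth from Cb5: Fb5 (5 semitones up).
A minor sixth down from Fb5 is Ab4.

Ab4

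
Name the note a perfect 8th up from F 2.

F 3

For an octave the letter name doesn't change: still F, an octave up.
Moving 12 semitones up from F2 (the size of a perfect octave) reaches F3.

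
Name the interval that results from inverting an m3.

Interval numbers invert to sum to nine: 3 + 6 = 9, so a third inverts to a sixth.
And minor becomes major under inversion, so we get a major sixth.

M6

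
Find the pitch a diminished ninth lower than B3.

A##2

Counting two letter names plus an octave down from B lands on A.
A diminished ninth spans 12 semitones, so from B3 the target pitch is A##2.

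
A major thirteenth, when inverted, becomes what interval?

First reduce the compound major thirteenth to its simple form, a major sixth.
Inverted interval numbers add to nine, so a sixth pairs with a third (6 + 3 = 9).
And major becomes minor under inversion, so we get a minor third.

minor 3rd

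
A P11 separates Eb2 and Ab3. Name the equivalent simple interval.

Subtracting seven from the interval number removes an octave: 11 − 7 = 4.
That makes a perfect eleventh a compound perfect fourth — an octave plus a perfect fourth.

P4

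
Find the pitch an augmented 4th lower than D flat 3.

Four letter names down from D: A.
An augmented fourth is 6 semitones; 6 semitones down from Db3 gives Abb2.

A double-flat 2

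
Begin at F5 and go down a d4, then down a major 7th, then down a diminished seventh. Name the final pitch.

E#3

F5 down a diminished fourth → C#5 (4 semitones).
A major seventh down from C#5 is D4.
A diminished seventh down from D4 is E#3.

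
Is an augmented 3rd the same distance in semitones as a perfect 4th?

Yes

An augmented third = 5 semitones = a perfect fourth; enharmonically equal.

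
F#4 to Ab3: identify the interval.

Descending from F#4 to Ab3 is the same interval as ascending Ab3 to F#4.
A to F spans six letter names (A-B-C-D-E-F) — that makes it a sixth of some quality.
Ab3 to F#4 spans 10 semitones — one semitone wider than the major sixth (9) — giving an augmented sixth.

augmented sixth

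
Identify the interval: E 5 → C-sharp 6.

E to C spans six letter names (E-F-G-A-B-C) — that makes it a sixth of some quality.
Counting semitones, E5→C#6 is 9, which is the major sixth.

M6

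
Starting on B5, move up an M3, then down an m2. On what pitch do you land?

C##6

A major third up from B5 is D#6.
A minor second down from D#6 is C##6.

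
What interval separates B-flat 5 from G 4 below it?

Descending from Bb5 to G4 is the same interval as ascending G4 to Bb5.
G to B spans three letter names (G-A-B), plus an octave, so the interval is some kind of tenth.
At 15 semitones, G4→Bb5 falls one short of a major tenth: minor.
(Equivalently, a compound minor third: a minor third plus an octave.)

minor tenth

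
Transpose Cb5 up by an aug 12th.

G6

Counting five letter names plus an octave up from C lands on G.
An augmented twelfth is 20 semitones; 20 semitones up from Cb5 gives G6.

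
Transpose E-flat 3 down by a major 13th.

G-flat 1

Six letters down from E (plus an octave) reaches G.
A major thirteenth spans 21 semitones, so from Eb3 the target pitch is Gb1.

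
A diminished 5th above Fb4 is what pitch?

Cbb5

Five letter names up from F: C.
A diminished fifth is 6 semitones; 6 semitones up from Fb4 gives Cbb5.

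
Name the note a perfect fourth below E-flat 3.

The fourth takes the letter from E down to B.
A perfect fourth is 5 semitones; 5 semitones down from Eb3 gives Bb2.

B-flat 2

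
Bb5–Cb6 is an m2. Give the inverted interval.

Interval numbers invert to sum to nine: 2 + 7 = 9, so a second inverts to a seventh.
Quality inverts too: minor becomes major. That makes the inversion a major seventh.

major seventh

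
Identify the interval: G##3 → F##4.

m7

G to F spans seven letter names (G-A-B-C-D-E-F) — that makes it a seventh of some quality.
At 10 semitones, G##3→F##4 falls one short of a major seventh: minor.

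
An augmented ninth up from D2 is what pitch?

Two letters up from D (plus an octave) reaches E.
An augmented ninth is 15 semitones; 15 semitones up from D2 gives E#3.

E#3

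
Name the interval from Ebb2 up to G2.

E to G spans three letter names (E-F-G), so the interval is some kind of third.
The major third is 4 semitones; here we have 5, one semitone wider: augmented.

augmented 3rd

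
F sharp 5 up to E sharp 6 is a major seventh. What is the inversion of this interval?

The rule of nine gives the new number: 9 − 7 = 2, so a seventh becomes a second.
And major becomes minor under inversion, so we get a minor second.

minor second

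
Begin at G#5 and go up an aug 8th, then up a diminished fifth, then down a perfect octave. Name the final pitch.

G#5 up an augmented octave → G##6 (13 semitones).
A diminished fifth up from G##6 is D#7.
D#7 down a perfect octave → D#6 (12 semitones).

D#6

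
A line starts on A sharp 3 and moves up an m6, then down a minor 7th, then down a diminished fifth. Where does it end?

C double-sharp 3

A#3 up a minor sixth → F#4 (8 semitones).
Down a minor seventh from F#4: G#3 (10 semitones down).
Down a diminished fifth from G#3: C##3 (6 semitones down).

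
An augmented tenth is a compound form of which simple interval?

augmented third

Take out an octave (7 from the number): 10 − 7 = 3.
So an augmented tenth is an octave plus an augmented third. The quality is unchanged.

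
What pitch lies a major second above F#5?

Two letter names up from F: G.
A major second is 2 semitones; 2 semitones up from F#5 gives G#5.

G#5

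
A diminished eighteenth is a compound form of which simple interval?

diminished 4th

Each octave removed subtracts seven from the number: 18 − 14 = 4.
So a diminished eighteenth is 2 octaves plus a diminished fourth. The quality is unchanged.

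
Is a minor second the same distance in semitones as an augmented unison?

Yes

Both span 1 semitone: a minor second and an augmented unison are the same chromatic distance.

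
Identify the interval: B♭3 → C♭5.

minor ninth

B to C spans two letter names (B-C), plus an octave, so the interval is some kind of ninth.
At 13 semitones, Bb3→Cb5 falls one short of a major ninth: minor.
(Equivalently, a compound minor second: a minor second plus an octave.)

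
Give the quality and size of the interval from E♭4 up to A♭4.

perfect fourth

E to A spans four letter names (E-F-G-A), so the interval is some kind of fourth.
Eb4 to Ab4 is 5 semitones, matching the perfect fourth exactly, so the quality is perfect.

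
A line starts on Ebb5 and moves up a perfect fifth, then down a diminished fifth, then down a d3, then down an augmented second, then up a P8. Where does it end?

Bb5

Ebb5 up a perfect fifth → Bbb5 (7 semitones).
A diminished fifth down from Bbb5 is Eb5.
Down a diminished third from Eb5: C#5 (2 semitones down).
C#5 down an augmented second → Bb4 (3 semitones).
Bb4 up a perfect octave → Bb5 (12 semitones).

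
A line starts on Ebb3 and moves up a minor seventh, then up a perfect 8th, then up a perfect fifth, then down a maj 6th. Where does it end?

Up a minor seventh from Ebb3: Dbb4 (10 semitones up).
Up a perfect octave from Dbb4: Dbb5 (12 semitones up).
Dbb5 up a perfect fifth → Abb5 (7 semitones).
Down a major sixth from Abb5: Cbb5 (9 semitones down).

Cbb5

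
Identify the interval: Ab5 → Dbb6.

diminished 4th

A to D spans four letter names (A-B-C-D), so the interval is some kind of fourth.
Ab5 to Dbb6 spans 4 semitones — one semitone narrower than the perfect fourth (5) — giving a diminished fourth.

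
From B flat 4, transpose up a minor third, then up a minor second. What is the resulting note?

E double-flat 5

Bb4 up a minor third → Db5 (3 semitones).
A minor second up from Db5 is Ebb5.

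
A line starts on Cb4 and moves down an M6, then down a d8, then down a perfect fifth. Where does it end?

A major sixth down from Cb4 is Ebb3.
Ebb3 down a diminished octave → Eb2 (11 semitones).
Eb2 down a perfect fifth → Ab1 (7 semitones).

Ab1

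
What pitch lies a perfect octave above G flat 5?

The letter stays G (same as the start), shifted an octave up.
A perfect octave is 12 semitones; 12 semitones up from Gb5 gives Gb6.

G flat 6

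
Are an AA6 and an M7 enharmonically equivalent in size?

Yes

A doubly augmented sixth spans 11 semitones, and a major seventh also spans 11 semitones — they're enharmonic.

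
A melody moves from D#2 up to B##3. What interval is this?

augmented thirteenth

D to B spans six letter names (D-E-F-G-A-B), plus an octave: a thirteenth.
A major thirteenth would be 21 semitones; D#2 to B##3 is 22, one semitone wider, so the interval is augmented.
(Equivalently, a compound augmented sixth: an augmented sixth plus an octave.)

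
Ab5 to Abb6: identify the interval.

d8

A to A is the same letter name, plus an octave: an octave.
The perfect octave is 12 semitones; here we have 11, one semitone narrower: diminished.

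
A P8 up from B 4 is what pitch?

B 5

The letter stays B (same as the start), shifted an octave up.
A perfect octave is 12 semitones; 12 semitones up from B4 gives B5.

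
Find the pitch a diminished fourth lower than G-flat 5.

D 5

The fourth takes the letter from G down to D.
A diminished fourth spans 4 semitones, so from Gb5 the target pitch is D5.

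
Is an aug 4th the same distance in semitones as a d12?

No

6 semitones (augmented fourth) vs 18 semitones (diminished twelfth): not equal.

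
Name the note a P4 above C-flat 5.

Counting four letter names up from C lands on F.
A perfect fourth spans 5 semitones, so from Cb5 the target pitch is Fb5.

F-flat 5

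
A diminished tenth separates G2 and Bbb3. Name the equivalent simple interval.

d3

Take out an octave (7 from the number): 10 − 7 = 3.
Quality carries through unchanged, so the simple form is a diminished third.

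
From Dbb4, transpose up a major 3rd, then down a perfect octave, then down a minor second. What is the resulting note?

Eb3

Dbb4 up a major third → Fb4 (4 semitones).
Fb4 down a perfect octave → Fb3 (12 semitones).
Down a minor second from Fb3: Eb3 (1 semitone down).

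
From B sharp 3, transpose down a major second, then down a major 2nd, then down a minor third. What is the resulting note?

A major second down from B#3 is A#3.
A major second down from A#3 is G#3.
Down a minor third from G#3: E#3 (3 semitones down).

E sharp 3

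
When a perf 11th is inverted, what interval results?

First reduce the compound perfect eleventh to its simple form, a perfect fourth.
Interval numbers invert to sum to nine: 4 + 5 = 9, so a fourth inverts to a fifth.
The quality also flips — perfect stays perfect — giving a perfect fifth.

P5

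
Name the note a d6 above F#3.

Db4

The sixth takes the letter from F up to D.
A diminished sixth is 7 semitones; 7 semitones up from F#3 gives Db4.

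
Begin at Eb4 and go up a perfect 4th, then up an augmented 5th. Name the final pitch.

A perfect fourth up from Eb4 is Ab4.
Up an augmented fifth from Ab4: E5 (8 semitones up).

E5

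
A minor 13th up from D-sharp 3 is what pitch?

The thirteenth's letter: D up six letter names plus an octave → B.
A minor thirteenth is 20 semitones; 20 semitones up from D#3 gives B4.

B 4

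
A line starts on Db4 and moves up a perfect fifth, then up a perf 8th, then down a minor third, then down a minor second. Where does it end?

Db4 up a perfect fifth → Ab4 (7 semitones).
Up a perfect octave from Ab4: Ab5 (12 semitones up).
Down a minor third from Ab5: F5 (3 semitones down).
Down a minor second from F5: E5 (1 semitone down).

E5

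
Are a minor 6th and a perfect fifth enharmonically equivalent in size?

No

A minor sixth is 8 semitones but a perfect fifth is 7 semitones — different sizes.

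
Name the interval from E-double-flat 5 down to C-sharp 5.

dd3

Descending from Ebb5 to C#5 is the same interval as ascending C#5 to Ebb5.
C to E spans three letter names (C-D-E): a third.
The major third is 4 semitones; here we have 1, three semitones narrower: doubly diminished.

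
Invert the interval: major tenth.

minor 6th

First reduce the compound major tenth to its simple form, a major third.
Interval numbers invert to sum to nine: 3 + 6 = 9, so a third inverts to a sixth.
The quality also flips — major becomes minor — giving a minor sixth.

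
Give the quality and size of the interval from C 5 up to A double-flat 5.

diminished sixth

C to A spans six letter names (C-D-E-F-G-A): a sixth.
A major sixth would be 9 semitones; C5 to Abb5 is 7, two semitones narrower, so the interval is diminished.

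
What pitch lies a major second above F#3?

The second takes the letter from F up to G.
A major second spans 2 semitones, so from F#3 the target pitch is G#3.

G#3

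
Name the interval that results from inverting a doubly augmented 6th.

doubly diminished 3rd

Interval numbers invert to sum to nine: 6 + 3 = 9, so a sixth inverts to a third.
The quality also flips — doubly augmented becomes doubly diminished — giving a doubly diminished third.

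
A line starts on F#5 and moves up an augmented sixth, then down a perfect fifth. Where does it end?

G##5

An augmented sixth up from F#5 is D##6.
D##6 down a perfect fifth → G##5 (7 semitones).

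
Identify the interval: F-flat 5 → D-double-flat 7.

minor 13th

F to D spans six letter names (F-G-A-B-C-D), plus an octave: a thirteenth.
At 20 semitones, Fb5→Dbb7 falls one short of a major thirteenth: minor.
(Equivalently, a compound minor sixth: a minor sixth plus an octave.)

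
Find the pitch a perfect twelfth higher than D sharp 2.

The twelfth's letter: D up five letter names plus an octave → A.
A perfect twelfth spans 19 semitones, so from D#2 the target pitch is A#3.

A sharp 3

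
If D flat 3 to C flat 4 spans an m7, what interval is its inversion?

major second

The rule of nine gives the new number: 9 − 7 = 2, so a seventh becomes a second.
Quality inverts too: minor becomes major. That makes the inversion a major second.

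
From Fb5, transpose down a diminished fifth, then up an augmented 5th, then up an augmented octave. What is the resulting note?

Down a diminished fifth from Fb5: Bb4 (6 semitones down).
Bb4 up an augmented fifth → F#5 (8 semitones).
An augmented octave up from F#5 is F##6.

F##6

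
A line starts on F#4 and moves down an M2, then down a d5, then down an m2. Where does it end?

F#4 down a major second → E4 (2 semitones).
Down a diminished fifth from E4: A#3 (6 semitones down).
A#3 down a minor second → G##3 (1 semitone).

G##3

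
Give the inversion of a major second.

minor seventh

Inverted interval numbers add to nine, so a second pairs with a seventh (2 + 7 = 9).
The quality also flips — major becomes minor — giving a minor seventh.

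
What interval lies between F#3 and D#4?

F to D spans six letter names (F-G-A-B-C-D): a sixth.
F#3 to D#4 is 9 semitones, matching the major sixth exactly, so the quality is major.

major 6th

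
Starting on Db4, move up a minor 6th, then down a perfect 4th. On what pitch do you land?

Up a minor sixth from Db4: Bbb4 (8 semitones up).
Down a perfect fourth from Bbb4: Fb4 (5 semitones down).

Fb4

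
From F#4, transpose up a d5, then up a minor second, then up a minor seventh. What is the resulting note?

Cb6

Up a diminished fifth from F#4: C5 (6 semitones up).
Up a minor second from C5: Db5 (1 semitone up).
Db5 up a minor seventh → Cb6 (10 semitones).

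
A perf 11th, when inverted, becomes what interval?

First reduce the compound perfect eleventh to its simple form, a perfect fourth.
Inverted interval numbers add to nine, so a fourth pairs with a fifth (4 + 5 = 9).
Quality inverts too: perfect stays perfect. That makes the inversion a perfect fifth.

P5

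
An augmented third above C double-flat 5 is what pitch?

E flat 5

The third takes the letter from C up to E.
An augmented third is 5 semitones; 5 semitones up from Cbb5 gives Eb5.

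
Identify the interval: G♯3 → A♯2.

minor seventh

Descending from G#3 to A#2 is the same interval as ascending A#2 to G#3.
A to G spans seven letter names (A-B-C-D-E-F-G), so the interval is some kind of seventh.
A major seventh would be 11 semitones, but A#2 to G#3 is 10 — one semitone narrower, making it a minor seventh.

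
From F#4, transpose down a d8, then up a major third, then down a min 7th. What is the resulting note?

B##2

F#4 down a diminished octave → F##3 (11 semitones).
A major third up from F##3 is A##3.
A##3 down a minor seventh → B##2 (10 semitones).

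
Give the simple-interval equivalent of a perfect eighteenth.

P4

Each octave removed subtracts seven from the number: 18 − 14 = 4.
That makes a perfect eighteenth a compound perfect fourth — 2 octaves plus a perfect fourth.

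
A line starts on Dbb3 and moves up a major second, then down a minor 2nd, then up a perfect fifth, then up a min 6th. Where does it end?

Fb4

Dbb3 up a major second → Ebb3 (2 semitones).
Ebb3 down a minor second → Db3 (1 semitone).
Db3 up a perfect fifth → Ab3 (7 semitones).
A minor sixth up from Ab3 is Fb4.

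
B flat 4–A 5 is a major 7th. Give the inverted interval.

minor second

Interval numbers invert to sum to nine: 7 + 2 = 9, so a seventh inverts to a second.
And major becomes minor under inversion, so we get a minor second.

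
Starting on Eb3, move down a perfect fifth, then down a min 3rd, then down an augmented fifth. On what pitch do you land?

Down a perfect fifth from Eb3: Ab2 (7 semitones down).
Ab2 down a minor third → F2 (3 semitones).
Down an augmented fifth from F2: Bbb1 (8 semitones down).

Bbb1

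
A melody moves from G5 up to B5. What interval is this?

G to B spans three letter names (G-A-B) — that makes it a third of some quality.
Counting semitones, G5→B5 is 4, which is the major third.

major third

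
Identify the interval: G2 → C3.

G to C spans four letter names (G-A-B-C) — that makes it a fourth of some quality.
The perfect fourth spans 5 semitones, and G2 to C3 is exactly 5 semitones — so this is a perfect fourth.

perfect fourth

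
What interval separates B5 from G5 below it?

major 3rd

Descending from B5 to G5 is the same interval as ascending G5 to B5.
G to B spans three letter names (G-A-B) — that makes it a third of some quality.
Counting semitones, G5→B5 is 4, which is the major third.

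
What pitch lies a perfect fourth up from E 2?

Four letter names up from E: A.
Moving 5 semitones up from E2 (the size of a perfect fourth) reaches A2.

A 2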